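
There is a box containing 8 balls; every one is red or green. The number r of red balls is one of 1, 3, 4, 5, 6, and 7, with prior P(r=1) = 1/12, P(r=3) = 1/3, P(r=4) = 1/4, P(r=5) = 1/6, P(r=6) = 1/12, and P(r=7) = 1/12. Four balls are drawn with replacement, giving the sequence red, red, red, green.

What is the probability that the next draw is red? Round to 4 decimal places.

0.5916

Compute the likelihood of the observed sequence for each case: P(data | r = 1) = (1/8)(1/8)(1/8)(7/8) = 0.001709; P(data | r = 3) = (3/8)(3/8)(3/8)(5/8) = 0.032959; P(data | r = 4) = (4/8)(4/8)(4/8)(4/8) = 0.0625; P(data | r = 5) = (5/8)(5/8)(5/8)(3/8) = 0.091553; P(data | r = 6) = (6/8)(6/8)(6/8)(2/8) = 0.10547; P(data | r = 7) = (7/8)(7/8)(7/8)(1/8) = 0.08374.
Weighting by the prior gives 1/12 · 0.001709 = 0.00014242, 1/3 · 0.032959 = 0.010986, 1/4 · 0.0625 = 0.015625, 1/6 · 0.091553 = 0.015259, 1/12 · 0.10547 = 0.0087891, 1/12 · 0.08374 = 0.0069784; these sum to 0.05778.
Normalising, the posterior is P(r = 1 | data) = 0.0024648, P(r = 3 | data) = 0.19014, P(r = 4 | data) = 0.27042, P(r = 5 | data) = 0.26408, P(r = 6 | data) = 0.15211, P(r = 7 | data) = 0.12077.
The predictive probability is P(red next | data) = (1/8)(0.0024648) + (3/8)(0.19014) + (1/2)(0.27042) + (5/8)(0.26408) + (3/4)(0.15211) + (7/8)(0.12077) = 0.59164.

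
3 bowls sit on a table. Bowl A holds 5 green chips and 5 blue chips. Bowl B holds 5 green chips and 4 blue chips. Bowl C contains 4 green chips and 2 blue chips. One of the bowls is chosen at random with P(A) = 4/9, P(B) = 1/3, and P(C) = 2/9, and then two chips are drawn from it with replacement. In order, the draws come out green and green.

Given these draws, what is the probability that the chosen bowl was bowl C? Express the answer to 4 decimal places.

0.3158

For each hypothesis, P(data | H) works out to: P(data | bowl A) = (5/10)(5/10) = 1/4; P(data | bowl B) = (5/9)(5/9) = 25/81; P(data | bowl C) = (4/6)(4/6) = 4/9.
Weighting by the prior gives 4/9 · 1/4 = 1/9, 1/3 · 25/81 = 25/243, 2/9 · 4/9 = 8/81; with total 76/243.
By Bayes' rule, P(bowl C | data) = (8/81) / (76/243) = 6/19.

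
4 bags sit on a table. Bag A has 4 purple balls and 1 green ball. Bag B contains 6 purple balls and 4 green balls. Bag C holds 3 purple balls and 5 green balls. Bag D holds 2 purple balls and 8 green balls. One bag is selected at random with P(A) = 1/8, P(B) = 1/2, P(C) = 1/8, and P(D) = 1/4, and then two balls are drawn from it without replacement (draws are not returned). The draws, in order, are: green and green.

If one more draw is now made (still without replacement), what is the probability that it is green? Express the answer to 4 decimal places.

The likelihood of the observed sequence under each hypothesis: P(data | bag A) = (1/5)(0/4) = 0; P(data | bag B) = (4/10)(3/9) = 0.13333; P(data | bag C) = (5/8)(4/7) = 0.35714; P(data | bag D) = (8/10)(7/9) = 0.62222.
Weighting by the prior gives 1/8 · 0 = 0, 1/2 · 0.13333 = 0.066667, 1/8 · 0.35714 = 0.044643, 1/4 · 0.62222 = 0.15556; these sum to 0.26687.
Dividing through by the total gives posterior P(bag A | data) = 0, P(bag B | data) = 0.24981, P(bag C | data) = 0.16729, P(bag D | data) = 0.5829.
Averaging over the posterior, P(green next | data) = (1/4)(0.24981) + (1/2)(0.16729) + (3/4)(0.5829) = 0.58327.

0.5833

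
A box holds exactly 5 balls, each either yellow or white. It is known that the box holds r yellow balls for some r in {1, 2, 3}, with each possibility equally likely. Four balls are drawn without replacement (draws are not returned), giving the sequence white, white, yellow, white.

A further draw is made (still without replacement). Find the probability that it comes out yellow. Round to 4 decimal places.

For each hypothesis, P(data | H) works out to: P(data | r = 1) = (4/5)(3/4)(1/3)(2/2) = 1/5; P(data | r = 2) = (3/5)(2/4)(2/3)(1/2) = 1/10; P(data | r = 3) = (2/5)(1/4)(3/3)(0/2) = 0.
Weighting by the prior gives 1/3 · 1/5 = 1/15, 1/3 · 1/10 = 1/30, 1/3 · 0 = 0; with total 1/10.
Normalising, the posterior is P(r = 1 | data) = 2/3, P(r = 2 | data) = 1/3, P(r = 3 | data) = 0.
Averaging over the posterior, P(yellow next | data) = (0)(2/3) + (1)(1/3) = 1/3.

0.3333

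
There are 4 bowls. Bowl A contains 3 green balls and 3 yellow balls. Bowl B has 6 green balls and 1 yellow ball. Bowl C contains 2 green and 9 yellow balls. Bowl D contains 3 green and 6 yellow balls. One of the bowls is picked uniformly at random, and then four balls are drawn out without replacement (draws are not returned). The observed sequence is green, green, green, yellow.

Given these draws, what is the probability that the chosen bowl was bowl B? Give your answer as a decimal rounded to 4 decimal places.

0.6977

The likelihood of the observed sequence under each hypothesis: P(data | bowl A) = (3/6)(2/5)(1/4)(3/3) = 1/20; P(data | bowl B) = (6/7)(5/6)(4/5)(1/4) = 1/7; P(data | bowl C) = (2/11)(1/10)(0/9) = 0; P(data | bowl D) = (3/9)(2/8)(1/7)(6/6) = 1/84.
The prior-weighted likelihoods are 1/4 · 1/20 = 1/80, 1/4 · 1/7 = 1/28, 1/4 · 0 = 0, 1/4 · 1/84 = 1/336; these sum to 43/840.
Hence P(bowl B | data) = (1/28) / (43/840) = 30/43.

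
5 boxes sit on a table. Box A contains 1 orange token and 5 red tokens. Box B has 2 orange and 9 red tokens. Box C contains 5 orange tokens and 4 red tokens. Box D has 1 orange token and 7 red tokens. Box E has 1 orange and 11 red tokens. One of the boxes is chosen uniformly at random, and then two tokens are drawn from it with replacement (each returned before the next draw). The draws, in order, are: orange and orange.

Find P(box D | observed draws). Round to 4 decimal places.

0.0399

For each hypothesis, P(data | H) works out to: P(data | box A) = (1/6)(1/6) = 0.027778; P(data | box B) = (2/11)(2/11) = 0.033058; P(data | box C) = (5/9)(5/9) = 0.30864; P(data | box D) = (1/8)(1/8) = 0.015625; P(data | box E) = (1/12)(1/12) = 0.0069444.
The prior-weighted likelihoods are 1/5 · 0.027778 = 0.0055556, 1/5 · 0.033058 = 0.0066116, 1/5 · 0.30864 = 0.061728, 1/5 · 0.015625 = 0.003125, 1/5 · 0.0069444 = 0.0013889; summing to 0.078409.
So P(box D | data) = (0.003125) / (0.078409) = 0.039855.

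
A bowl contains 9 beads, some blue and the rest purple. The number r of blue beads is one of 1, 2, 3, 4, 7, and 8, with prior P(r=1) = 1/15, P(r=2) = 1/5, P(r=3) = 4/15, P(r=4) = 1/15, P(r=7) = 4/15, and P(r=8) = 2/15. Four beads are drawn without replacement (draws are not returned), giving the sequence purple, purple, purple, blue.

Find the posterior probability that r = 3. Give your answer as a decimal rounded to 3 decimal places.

The likelihood of the observed sequence under each hypothesis: P(data | r = 1) = (8/9)(7/8)(6/7)(1/6) = 1/9; P(data | r = 2) = (7/9)(6/8)(5/7)(2/6) = 5/36; P(data | r = 3) = (6/9)(5/8)(4/7)(3/6) = 5/42; P(data | r = 4) = (5/9)(4/8)(3/7)(4/6) = 5/63; P(data | r = 7) = (2/9)(1/8)(0/7) = 0; P(data | r = 8) = (1/9)(0/8) = 0.
The prior-weighted likelihoods are 1/15 · 1/9 = 1/135, 1/5 · 5/36 = 1/36, 4/15 · 5/42 = 2/63, 1/15 · 5/63 = 1/189, 4/15 · 0 = 0, 2/15 · 0 = 0; with total 13/180.
By Bayes' rule, P(r = 3 | data) = (2/63) / (13/180) = 40/91.

0.440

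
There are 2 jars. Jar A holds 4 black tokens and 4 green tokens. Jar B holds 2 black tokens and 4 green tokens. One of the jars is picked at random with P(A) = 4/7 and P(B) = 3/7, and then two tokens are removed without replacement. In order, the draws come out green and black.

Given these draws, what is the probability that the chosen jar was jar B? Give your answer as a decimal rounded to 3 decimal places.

Compute the likelihood of the observed sequence for each case: P(data | jar A) = (4/8)(4/7) = 2/7; P(data | jar B) = (4/6)(2/5) = 4/15.
Weighting by the prior gives 4/7 · 2/7 = 8/49, 3/7 · 4/15 = 4/35; these sum to 68/245.
So P(jar B | data) = (4/35) / (68/245) = 7/17.

0.412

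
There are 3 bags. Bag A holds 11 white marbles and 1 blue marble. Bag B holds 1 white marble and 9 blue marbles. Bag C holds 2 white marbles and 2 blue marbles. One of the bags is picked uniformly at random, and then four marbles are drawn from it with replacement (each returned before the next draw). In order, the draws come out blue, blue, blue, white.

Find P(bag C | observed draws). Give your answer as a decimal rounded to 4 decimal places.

Under each hypothesis, the probability of the observed sequence is: P(data | bag A) = (1/12)(1/12)(1/12)(11/12) = 0.00053048; P(data | bag B) = (9/10)(9/10)(9/10)(1/10) = 0.0729; P(data | bag C) = (2/4)(2/4)(2/4)(2/4) = 0.0625.
The prior-weighted likelihoods are 1/3 · 0.00053048 = 0.00017683, 1/3 · 0.0729 = 0.0243, 1/3 · 0.0625 = 0.020833; these sum to 0.04531.
Therefore the posterior P(bag C | data) = (0.020833) / (0.04531) = 0.45979.

0.4598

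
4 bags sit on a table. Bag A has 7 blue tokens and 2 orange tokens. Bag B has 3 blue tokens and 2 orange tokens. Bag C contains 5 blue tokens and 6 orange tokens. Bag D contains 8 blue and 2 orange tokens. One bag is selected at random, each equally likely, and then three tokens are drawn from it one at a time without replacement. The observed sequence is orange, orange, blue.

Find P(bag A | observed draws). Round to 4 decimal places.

0.0921

Compute the likelihood of the observed sequence for each case: P(data | bag A) = (2/9)(1/8)(7/7) = 0.027778; P(data | bag B) = (2/5)(1/4)(3/3) = 0.1; P(data | bag C) = (6/11)(5/10)(5/9) = 0.15152; P(data | bag D) = (2/10)(1/9)(8/8) = 0.022222.
Weighting by the prior gives 1/4 · 0.027778 = 0.0069444, 1/4 · 0.1 = 0.025, 1/4 · 0.15152 = 0.037879, 1/4 · 0.022222 = 0.0055556; with total 0.075379.
Hence P(bag A | data) = (0.0069444) / (0.075379) = 0.092127.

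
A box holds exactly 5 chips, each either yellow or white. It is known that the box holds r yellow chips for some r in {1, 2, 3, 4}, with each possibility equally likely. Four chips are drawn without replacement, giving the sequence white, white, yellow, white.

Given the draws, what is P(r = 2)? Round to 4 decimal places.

0.3333

The likelihood of the observed sequence under each hypothesis: P(data | r = 1) = (4/5)(3/4)(1/3)(2/2) = 1/5; P(data | r = 2) = (3/5)(2/4)(2/3)(1/2) = 1/10; P(data | r = 3) = (2/5)(1/4)(3/3)(0/2) = 0; P(data | r = 4) = (1/5)(0/4) = 0.
The prior-weighted likelihoods are 1/4 · 1/5 = 1/20, 1/4 · 1/10 = 1/40, 1/4 · 0 = 0, 1/4 · 0 = 0; summing to 3/40.
By Bayes' rule, P(r = 2 | data) = (1/40) / (3/40) = 1/3.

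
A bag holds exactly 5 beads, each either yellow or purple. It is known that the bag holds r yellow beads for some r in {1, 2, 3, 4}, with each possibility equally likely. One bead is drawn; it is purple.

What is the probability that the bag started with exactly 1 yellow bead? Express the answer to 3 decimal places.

0.400

Compute the likelihood of this draw for each case: P(data | r = 1) = (4/5) = 4/5; P(data | r = 2) = (3/5) = 3/5; P(data | r = 3) = (2/5) = 2/5; P(data | r = 4) = (1/5) = 1/5.
The prior-weighted likelihoods are 1/4 · 4/5 = 1/5, 1/4 · 3/5 = 3/20, 1/4 · 2/5 = 1/10, 1/4 · 1/5 = 1/20; with total 1/2.
Therefore the posterior P(r = 1 | data) = (1/5) / (1/2) = 2/5.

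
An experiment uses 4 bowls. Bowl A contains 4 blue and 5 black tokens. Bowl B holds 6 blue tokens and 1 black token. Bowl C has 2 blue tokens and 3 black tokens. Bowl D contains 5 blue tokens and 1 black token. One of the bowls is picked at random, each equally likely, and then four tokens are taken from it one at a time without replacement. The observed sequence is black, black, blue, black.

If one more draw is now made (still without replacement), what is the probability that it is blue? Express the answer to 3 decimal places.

Under each hypothesis, the probability of the observed sequence is: P(data | bowl A) = (5/9)(4/8)(4/7)(3/6) = 0.079365; P(data | bowl B) = (1/7)(0/6) = 0; P(data | bowl C) = (3/5)(2/4)(2/3)(1/2) = 0.1; P(data | bowl D) = (1/6)(0/5) = 0.
Weighting by the prior gives 1/4 · 0.079365 = 0.019841, 1/4 · 0 = 0, 1/4 · 0.1 = 0.025, 1/4 · 0 = 0; summing to 0.044841.
Dividing through by the total gives posterior P(bowl A | data) = 0.44248, P(bowl B | data) = 0, P(bowl C | data) = 0.55752, P(bowl D | data) = 0.
Averaging over the posterior, P(blue next | data) = (3/5)(0.44248) + (1)(0.55752) = 0.82301.

0.823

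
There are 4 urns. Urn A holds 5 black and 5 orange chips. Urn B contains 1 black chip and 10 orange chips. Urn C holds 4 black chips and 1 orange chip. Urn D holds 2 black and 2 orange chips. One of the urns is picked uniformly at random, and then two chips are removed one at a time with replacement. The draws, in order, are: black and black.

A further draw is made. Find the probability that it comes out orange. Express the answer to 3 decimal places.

0.336

For each hypothesis, P(data | H) works out to: P(data | urn A) = (5/10)(5/10) = 0.25; P(data | urn B) = (1/11)(1/11) = 0.0082645; P(data | urn C) = (4/5)(4/5) = 0.64; P(data | urn D) = (2/4)(2/4) = 0.25.
The prior-weighted likelihoods are 1/4 · 0.25 = 0.0625, 1/4 · 0.0082645 = 0.0020661, 1/4 · 0.64 = 0.16, 1/4 · 0.25 = 0.0625; with total 0.28707.
The posterior is then P(urn A | data) = 0.21772, P(urn B | data) = 0.0071974, P(urn C | data) = 0.55736, P(urn D | data) = 0.21772.
Averaging over the posterior, P(orange next | data) = (1/2)(0.21772) + (10/11)(0.0071974) + (1/5)(0.55736) + (1/2)(0.21772) = 0.33574.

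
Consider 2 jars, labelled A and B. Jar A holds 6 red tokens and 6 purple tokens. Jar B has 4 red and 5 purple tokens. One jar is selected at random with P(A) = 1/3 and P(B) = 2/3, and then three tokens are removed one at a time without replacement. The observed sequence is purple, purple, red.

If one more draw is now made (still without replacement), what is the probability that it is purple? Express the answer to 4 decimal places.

Under each hypothesis, the probability of the observed sequence is: P(data | jar A) = (6/12)(5/11)(6/10) = 0.13636; P(data | jar B) = (5/9)(4/8)(4/7) = 0.15873.
Weighting by the prior gives 1/3 · 0.13636 = 0.045455, 2/3 · 0.15873 = 0.10582; with total 0.15127.
Dividing through by the total gives posterior P(jar A | data) = 0.30048, P(jar B | data) = 0.69952.
The predictive probability is P(purple next | data) = (4/9)(0.30048) + (1/2)(0.69952) = 0.48331.

0.4833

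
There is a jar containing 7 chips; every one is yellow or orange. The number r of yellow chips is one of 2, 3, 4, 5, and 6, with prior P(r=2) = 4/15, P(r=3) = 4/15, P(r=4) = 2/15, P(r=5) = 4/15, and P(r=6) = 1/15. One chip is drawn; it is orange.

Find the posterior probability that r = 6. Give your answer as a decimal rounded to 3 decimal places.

0.020

Under each hypothesis, the probability of this draw is: P(data | r = 2) = (5/7) = 5/7; P(data | r = 3) = (4/7) = 4/7; P(data | r = 4) = (3/7) = 3/7; P(data | r = 5) = (2/7) = 2/7; P(data | r = 6) = (1/7) = 1/7.
The prior-weighted likelihoods are 4/15 · 5/7 = 4/21, 4/15 · 4/7 = 16/105, 2/15 · 3/7 = 2/35, 4/15 · 2/7 = 8/105, 1/15 · 1/7 = 1/105; summing to 17/35.
Therefore the posterior P(r = 6 | data) = (1/105) / (17/35) = 1/51.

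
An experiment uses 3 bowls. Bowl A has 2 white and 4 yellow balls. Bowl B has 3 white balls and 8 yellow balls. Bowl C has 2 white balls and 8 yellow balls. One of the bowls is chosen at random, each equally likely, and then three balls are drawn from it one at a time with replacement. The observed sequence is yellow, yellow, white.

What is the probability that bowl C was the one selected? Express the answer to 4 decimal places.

0.3045

The likelihood of the observed sequence under each hypothesis: P(data | bowl A) = (4/6)(4/6)(2/6) = 0.14815; P(data | bowl B) = (8/11)(8/11)(3/11) = 0.14425; P(data | bowl C) = (8/10)(8/10)(2/10) = 0.128.
The prior-weighted likelihoods are 1/3 · 0.14815 = 0.049383, 1/3 · 0.14425 = 0.048084, 1/3 · 0.128 = 0.042667; these sum to 0.14013.
So P(bowl C | data) = (0.042667) / (0.14013) = 0.30447.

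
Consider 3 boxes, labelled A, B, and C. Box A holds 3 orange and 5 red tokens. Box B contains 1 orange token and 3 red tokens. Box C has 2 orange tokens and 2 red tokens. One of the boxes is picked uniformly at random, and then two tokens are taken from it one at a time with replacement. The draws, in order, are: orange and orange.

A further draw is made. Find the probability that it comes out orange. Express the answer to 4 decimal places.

0.4267

Under each hypothesis, the probability of the observed sequence is: P(data | box A) = (3/8)(3/8) = 9/64; P(data | box B) = (1/4)(1/4) = 1/16; P(data | box C) = (2/4)(2/4) = 1/4.
Weighting by the prior gives 1/3 · 9/64 = 3/64, 1/3 · 1/16 = 1/48, 1/3 · 1/4 = 1/12; summing to 29/192.
Normalising, the posterior is P(box A | data) = 9/29, P(box B | data) = 4/29, P(box C | data) = 16/29.
Averaging over the posterior, P(orange next | data) = (3/8)(9/29) + (1/4)(4/29) + (1/2)(16/29) = 99/232.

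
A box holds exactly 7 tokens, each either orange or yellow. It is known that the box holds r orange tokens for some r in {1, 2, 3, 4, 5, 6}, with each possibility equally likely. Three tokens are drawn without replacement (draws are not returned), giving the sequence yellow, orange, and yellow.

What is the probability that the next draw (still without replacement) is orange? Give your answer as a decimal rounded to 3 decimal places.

0.400

Under each hypothesis, the probability of the observed sequence is: P(data | r = 1) = (6/7)(1/6)(5/5) = 1/7; P(data | r = 2) = (5/7)(2/6)(4/5) = 4/21; P(data | r = 3) = (4/7)(3/6)(3/5) = 6/35; P(data | r = 4) = (3/7)(4/6)(2/5) = 4/35; P(data | r = 5) = (2/7)(5/6)(1/5) = 1/21; P(data | r = 6) = (1/7)(6/6)(0/5) = 0.
The prior-weighted likelihoods are 1/6 · 1/7 = 1/42, 1/6 · 4/21 = 2/63, 1/6 · 6/35 = 1/35, 1/6 · 4/35 = 2/105, 1/6 · 1/21 = 1/126, 1/6 · 0 = 0; these sum to 1/9.
Normalising, the posterior is P(r = 1 | data) = 3/14, P(r = 2 | data) = 2/7, P(r = 3 | data) = 9/35, P(r = 4 | data) = 6/35, P(r = 5 | data) = 1/14, P(r = 6 | data) = 0.
The predictive probability is P(orange next | data) = (0)(3/14) + (1/4)(2/7) + (1/2)(9/35) + (3/4)(6/35) + (1)(1/14) = 2/5.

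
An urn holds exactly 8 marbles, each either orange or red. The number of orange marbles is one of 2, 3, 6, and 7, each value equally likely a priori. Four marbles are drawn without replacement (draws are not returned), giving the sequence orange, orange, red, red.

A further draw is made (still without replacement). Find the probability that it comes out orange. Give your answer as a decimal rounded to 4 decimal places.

The likelihood of the observed sequence under each hypothesis: P(data | r = 2) = (2/8)(1/7)(6/6)(5/5) = 1/28; P(data | r = 3) = (3/8)(2/7)(5/6)(4/5) = 1/14; P(data | r = 6) = (6/8)(5/7)(2/6)(1/5) = 1/28; P(data | r = 7) = (7/8)(6/7)(1/6)(0/5) = 0.
Multiplying each by its prior: 1/4 · 1/28 = 1/112, 1/4 · 1/14 = 1/56, 1/4 · 1/28 = 1/112, 1/4 · 0 = 0; summing to 1/28.
The posterior is then P(r = 2 | data) = 1/4, P(r = 3 | data) = 1/2, P(r = 6 | data) = 1/4, P(r = 7 | data) = 0.
Averaging over the posterior, P(orange next | data) = (0)(1/4) + (1/4)(1/2) + (1)(1/4) = 3/8.

0.3750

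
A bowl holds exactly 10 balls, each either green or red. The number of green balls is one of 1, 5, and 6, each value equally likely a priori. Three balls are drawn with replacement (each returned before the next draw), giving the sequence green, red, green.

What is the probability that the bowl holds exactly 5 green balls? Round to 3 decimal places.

0.450

Compute the likelihood of the observed sequence for each case: P(data | r = 1) = (1/10)(9/10)(1/10) = 0.009; P(data | r = 5) = (5/10)(5/10)(5/10) = 0.125; P(data | r = 6) = (6/10)(4/10)(6/10) = 0.144.
Multiplying each by its prior: 1/3 · 0.009 = 0.003, 1/3 · 0.125 = 0.041667, 1/3 · 0.144 = 0.048; summing to 0.092667.
Hence P(r = 5 | data) = (0.041667) / (0.092667) = 0.44964.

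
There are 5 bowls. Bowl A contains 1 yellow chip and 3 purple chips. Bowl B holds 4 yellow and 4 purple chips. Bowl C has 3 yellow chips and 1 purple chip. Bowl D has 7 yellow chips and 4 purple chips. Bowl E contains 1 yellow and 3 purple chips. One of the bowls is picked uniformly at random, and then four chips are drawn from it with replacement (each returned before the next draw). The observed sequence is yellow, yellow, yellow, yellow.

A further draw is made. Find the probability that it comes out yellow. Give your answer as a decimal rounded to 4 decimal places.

0.6807

Compute the likelihood of the observed sequence for each case: P(data | bowl A) = (1/4)(1/4)(1/4)(1/4) = 0.0039062; P(data | bowl B) = (4/8)(4/8)(4/8)(4/8) = 0.0625; P(data | bowl C) = (3/4)(3/4)(3/4)(3/4) = 0.31641; P(data | bowl D) = (7/11)(7/11)(7/11)(7/11) = 0.16399; P(data | bowl E) = (1/4)(1/4)(1/4)(1/4) = 0.0039062.
The prior-weighted likelihoods are 1/5 · 0.0039062 = 0.00078125, 1/5 · 0.0625 = 0.0125, 1/5 · 0.31641 = 0.063281, 1/5 · 0.16399 = 0.032798, 1/5 · 0.0039062 = 0.00078125; summing to 0.11014.
Dividing through by the total gives posterior P(bowl A | data) = 0.0070931, P(bowl B | data) = 0.11349, P(bowl C | data) = 0.57454, P(bowl D | data) = 0.29778, P(bowl E | data) = 0.0070931.
The predictive probability is P(yellow next | data) = (1/4)(0.0070931) + (1/2)(0.11349) + (3/4)(0.57454) + (7/11)(0.29778) + (1/4)(0.0070931) = 0.6807.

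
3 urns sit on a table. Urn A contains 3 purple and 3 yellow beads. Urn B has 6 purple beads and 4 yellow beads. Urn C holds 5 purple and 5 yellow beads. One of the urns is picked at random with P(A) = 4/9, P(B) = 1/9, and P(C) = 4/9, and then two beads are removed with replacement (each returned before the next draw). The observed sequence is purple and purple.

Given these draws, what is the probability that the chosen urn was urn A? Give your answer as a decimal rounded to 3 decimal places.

0.424

Compute the likelihood of the observed sequence for each case: P(data | urn A) = (3/6)(3/6) = 1/4; P(data | urn B) = (6/10)(6/10) = 9/25; P(data | urn C) = (5/10)(5/10) = 1/4.
Multiplying each by its prior: 4/9 · 1/4 = 1/9, 1/9 · 9/25 = 1/25, 4/9 · 1/4 = 1/9; with total 59/225.
Hence P(urn A | data) = (1/9) / (59/225) = 25/59.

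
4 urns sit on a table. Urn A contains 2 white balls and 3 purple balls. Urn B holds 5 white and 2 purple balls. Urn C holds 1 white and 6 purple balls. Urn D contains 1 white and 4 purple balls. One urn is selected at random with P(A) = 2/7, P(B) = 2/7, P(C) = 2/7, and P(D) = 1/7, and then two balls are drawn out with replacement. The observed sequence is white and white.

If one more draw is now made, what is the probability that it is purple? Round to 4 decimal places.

0.3874

Under each hypothesis, the probability of the observed sequence is: P(data | urn A) = (2/5)(2/5) = 0.16; P(data | urn B) = (5/7)(5/7) = 0.5102; P(data | urn C) = (1/7)(1/7) = 0.020408; P(data | urn D) = (1/5)(1/5) = 0.04.
Multiplying each by its prior: 2/7 · 0.16 = 0.045714, 2/7 · 0.5102 = 0.14577, 2/7 · 0.020408 = 0.0058309, 1/7 · 0.04 = 0.0057143; these sum to 0.20303.
Normalising, the posterior is P(urn A | data) = 0.22516, P(urn B | data) = 0.71798, P(urn C | data) = 0.028719, P(urn D | data) = 0.028145.
So P(purple next | data) = Σ P(purple next | H) P(H | data) = (3/5)(0.22516) + (2/7)(0.71798) + (6/7)(0.028719) + (4/5)(0.028145) = 0.38736.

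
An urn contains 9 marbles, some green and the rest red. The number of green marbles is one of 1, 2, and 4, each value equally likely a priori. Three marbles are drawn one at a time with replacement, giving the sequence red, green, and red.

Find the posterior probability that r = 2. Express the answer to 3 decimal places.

The likelihood of the observed sequence under each hypothesis: P(data | r = 1) = (8/9)(1/9)(8/9) = 0.087791; P(data | r = 2) = (7/9)(2/9)(7/9) = 0.13443; P(data | r = 4) = (5/9)(4/9)(5/9) = 0.13717.
Multiplying each by its prior: 1/3 · 0.087791 = 0.029264, 1/3 · 0.13443 = 0.04481, 1/3 · 0.13717 = 0.045725; summing to 0.1198.
So P(r = 2 | data) = (0.04481) / (0.1198) = 0.37405.

0.374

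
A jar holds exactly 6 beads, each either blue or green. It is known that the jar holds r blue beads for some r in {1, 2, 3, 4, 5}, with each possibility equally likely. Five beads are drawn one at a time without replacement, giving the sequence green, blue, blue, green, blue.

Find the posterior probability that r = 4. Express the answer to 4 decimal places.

Compute the likelihood of the observed sequence for each case: P(data | r = 1) = (5/6)(1/5)(0/4) = 0; P(data | r = 2) = (4/6)(2/5)(1/4)(3/3)(0/2) = 0; P(data | r = 3) = (3/6)(3/5)(2/4)(2/3)(1/2) = 1/20; P(data | r = 4) = (2/6)(4/5)(3/4)(1/3)(2/2) = 1/15; P(data | r = 5) = (1/6)(5/5)(4/4)(0/3) = 0.
The prior-weighted likelihoods are 1/5 · 0 = 0, 1/5 · 0 = 0, 1/5 · 1/20 = 1/100, 1/5 · 1/15 = 1/75, 1/5 · 0 = 0; with total 7/300.
So P(r = 4 | data) = (1/75) / (7/300) = 4/7.

0.5714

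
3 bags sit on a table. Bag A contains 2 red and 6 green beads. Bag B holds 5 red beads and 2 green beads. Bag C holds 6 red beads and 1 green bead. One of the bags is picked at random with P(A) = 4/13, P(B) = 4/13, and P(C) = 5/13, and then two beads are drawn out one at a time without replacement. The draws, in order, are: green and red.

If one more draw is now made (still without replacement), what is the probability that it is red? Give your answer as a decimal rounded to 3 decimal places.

0.642

For each hypothesis, P(data | H) works out to: P(data | bag A) = (6/8)(2/7) = 3/14; P(data | bag B) = (2/7)(5/6) = 5/21; P(data | bag C) = (1/7)(6/6) = 1/7.
The prior-weighted likelihoods are 4/13 · 3/14 = 6/91, 4/13 · 5/21 = 20/273, 5/13 · 1/7 = 5/91; these sum to 53/273.
The posterior is then P(bag A | data) = 18/53, P(bag B | data) = 20/53, P(bag C | data) = 15/53.
Averaging over the posterior, P(red next | data) = (1/6)(18/53) + (4/5)(20/53) + (1)(15/53) = 34/53.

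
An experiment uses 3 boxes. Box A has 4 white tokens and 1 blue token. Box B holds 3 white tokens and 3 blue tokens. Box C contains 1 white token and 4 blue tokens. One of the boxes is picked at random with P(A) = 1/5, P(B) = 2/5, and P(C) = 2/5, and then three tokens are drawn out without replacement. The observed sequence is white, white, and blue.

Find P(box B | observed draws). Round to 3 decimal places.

0.600

Under each hypothesis, the probability of the observed sequence is: P(data | box A) = (4/5)(3/4)(1/3) = 1/5; P(data | box B) = (3/6)(2/5)(3/4) = 3/20; P(data | box C) = (1/5)(0/4) = 0.
Multiplying each by its prior: 1/5 · 1/5 = 1/25, 2/5 · 3/20 = 3/50, 2/5 · 0 = 0; with total 1/10.
By Bayes' rule, P(box B | data) = (3/50) / (1/10) = 3/5.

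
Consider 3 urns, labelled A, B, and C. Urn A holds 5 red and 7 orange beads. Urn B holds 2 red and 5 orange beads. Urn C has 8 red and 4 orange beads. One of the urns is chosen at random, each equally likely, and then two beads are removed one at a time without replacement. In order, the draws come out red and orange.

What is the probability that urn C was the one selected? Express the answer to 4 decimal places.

0.3251

The likelihood of the observed sequence under each hypothesis: P(data | urn A) = (5/12)(7/11) = 0.26515; P(data | urn B) = (2/7)(5/6) = 0.2381; P(data | urn C) = (8/12)(4/11) = 0.24242.
The prior-weighted likelihoods are 1/3 · 0.26515 = 0.088384, 1/3 · 0.2381 = 0.079365, 1/3 · 0.24242 = 0.080808; these sum to 0.24856.
Hence P(urn C | data) = (0.080808) / (0.24856) = 0.32511.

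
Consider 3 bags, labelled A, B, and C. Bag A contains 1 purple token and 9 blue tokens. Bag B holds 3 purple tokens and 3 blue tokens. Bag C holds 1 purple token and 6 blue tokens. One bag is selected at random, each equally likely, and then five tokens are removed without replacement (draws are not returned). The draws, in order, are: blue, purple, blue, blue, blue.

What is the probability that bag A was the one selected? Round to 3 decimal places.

0.412

For each hypothesis, P(data | H) works out to: P(data | bag A) = (9/10)(1/9)(8/8)(7/7)(6/6) = 1/10; P(data | bag B) = (3/6)(3/5)(2/4)(1/3)(0/2) = 0; P(data | bag C) = (6/7)(1/6)(5/5)(4/4)(3/3) = 1/7.
Weighting by the prior gives 1/3 · 1/10 = 1/30, 1/3 · 0 = 0, 1/3 · 1/7 = 1/21; with total 17/210.
So P(bag A | data) = (1/30) / (17/210) = 7/17.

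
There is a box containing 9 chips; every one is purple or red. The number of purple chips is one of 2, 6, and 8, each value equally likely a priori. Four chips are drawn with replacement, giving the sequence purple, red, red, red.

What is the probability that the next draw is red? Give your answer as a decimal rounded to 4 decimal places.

The likelihood of the observed sequence under each hypothesis: P(data | r = 2) = (2/9)(7/9)(7/9)(7/9) = 0.10456; P(data | r = 6) = (6/9)(3/9)(3/9)(3/9) = 0.024691; P(data | r = 8) = (8/9)(1/9)(1/9)(1/9) = 0.0012193.
The prior-weighted likelihoods are 1/3 · 0.10456 = 0.034852, 1/3 · 0.024691 = 0.0082305, 1/3 · 0.0012193 = 0.00040644; with total 0.043489.
The posterior is then P(r = 2 | data) = 0.8014, P(r = 6 | data) = 0.18925, P(r = 8 | data) = 0.0093458.
The predictive probability is P(red next | data) = (7/9)(0.8014) + (1/3)(0.18925) + (1/9)(0.0093458) = 0.68744.

0.6874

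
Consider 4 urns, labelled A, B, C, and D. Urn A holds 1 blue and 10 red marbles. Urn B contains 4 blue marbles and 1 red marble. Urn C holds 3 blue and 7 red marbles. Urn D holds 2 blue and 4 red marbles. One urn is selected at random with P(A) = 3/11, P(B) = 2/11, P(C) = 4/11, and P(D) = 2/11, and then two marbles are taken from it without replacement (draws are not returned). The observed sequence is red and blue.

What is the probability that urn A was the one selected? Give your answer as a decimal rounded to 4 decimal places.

0.1275

For each hypothesis, P(data | H) works out to: P(data | urn A) = (10/11)(1/10) = 0.090909; P(data | urn B) = (1/5)(4/4) = 0.2; P(data | urn C) = (7/10)(3/9) = 0.23333; P(data | urn D) = (4/6)(2/5) = 0.26667.
Multiplying each by its prior: 3/11 · 0.090909 = 0.024793, 2/11 · 0.2 = 0.036364, 4/11 · 0.23333 = 0.084848, 2/11 · 0.26667 = 0.048485; these sum to 0.19449.
Hence P(urn A | data) = (0.024793) / (0.19449) = 0.12748.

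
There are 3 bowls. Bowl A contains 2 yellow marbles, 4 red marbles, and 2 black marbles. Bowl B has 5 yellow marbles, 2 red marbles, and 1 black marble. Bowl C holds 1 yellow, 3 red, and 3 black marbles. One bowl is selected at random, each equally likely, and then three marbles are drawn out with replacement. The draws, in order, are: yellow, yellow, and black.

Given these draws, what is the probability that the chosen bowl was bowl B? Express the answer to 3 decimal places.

For each hypothesis, P(data | H) works out to: P(data | bowl A) = (2/8)(2/8)(2/8) = 0.015625; P(data | bowl B) = (5/8)(5/8)(1/8) = 0.048828; P(data | bowl C) = (1/7)(1/7)(3/7) = 0.0087464.
Weighting by the prior gives 1/3 · 0.015625 = 0.0052083, 1/3 · 0.048828 = 0.016276, 1/3 · 0.0087464 = 0.0029155; summing to 0.0244.
By Bayes' rule, P(bowl B | data) = (0.016276) / (0.0244) = 0.66706.

0.667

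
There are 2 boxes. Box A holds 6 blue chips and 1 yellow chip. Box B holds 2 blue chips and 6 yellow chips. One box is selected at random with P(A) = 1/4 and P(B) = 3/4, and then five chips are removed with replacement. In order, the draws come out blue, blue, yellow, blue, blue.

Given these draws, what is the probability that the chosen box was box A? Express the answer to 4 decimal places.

0.8977

Under each hypothesis, the probability of the observed sequence is: P(data | box A) = (6/7)(6/7)(1/7)(6/7)(6/7) = 0.077111; P(data | box B) = (2/8)(2/8)(6/8)(2/8)(2/8) = 0.0029297.
Weighting by the prior gives 1/4 · 0.077111 = 0.019278, 3/4 · 0.0029297 = 0.0021973; these sum to 0.021475.
Hence P(box A | data) = (0.019278) / (0.021475) = 0.89768.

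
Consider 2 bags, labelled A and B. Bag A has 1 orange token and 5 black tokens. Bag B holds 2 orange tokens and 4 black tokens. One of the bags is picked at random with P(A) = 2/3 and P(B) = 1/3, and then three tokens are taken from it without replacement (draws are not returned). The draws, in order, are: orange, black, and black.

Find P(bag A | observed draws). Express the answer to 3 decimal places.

0.625

The likelihood of the observed sequence under each hypothesis: P(data | bag A) = (1/6)(5/5)(4/4) = 1/6; P(data | bag B) = (2/6)(4/5)(3/4) = 1/5.
The prior-weighted likelihoods are 2/3 · 1/6 = 1/9, 1/3 · 1/5 = 1/15; these sum to 8/45.
By Bayes' rule, P(bag A | data) = (1/9) / (8/45) = 5/8.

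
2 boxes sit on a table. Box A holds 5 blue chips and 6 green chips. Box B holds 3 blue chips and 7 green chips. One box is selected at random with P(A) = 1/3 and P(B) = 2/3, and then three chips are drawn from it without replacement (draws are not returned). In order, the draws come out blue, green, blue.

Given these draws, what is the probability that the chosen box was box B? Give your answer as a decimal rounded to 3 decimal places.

0.490

Under each hypothesis, the probability of the observed sequence is: P(data | box A) = (5/11)(6/10)(4/9) = 0.12121; P(data | box B) = (3/10)(7/9)(2/8) = 0.058333.
Multiplying each by its prior: 1/3 · 0.12121 = 0.040404, 2/3 · 0.058333 = 0.038889; with total 0.079293.
Therefore the posterior P(box B | data) = (0.038889) / (0.079293) = 0.49045.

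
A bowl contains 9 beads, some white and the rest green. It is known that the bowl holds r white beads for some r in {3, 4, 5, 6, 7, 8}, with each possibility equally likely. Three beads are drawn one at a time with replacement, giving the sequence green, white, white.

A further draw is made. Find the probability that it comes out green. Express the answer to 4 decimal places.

0.3765

For each hypothesis, P(data | H) works out to: P(data | r = 3) = (6/9)(3/9)(3/9) = 0.074074; P(data | r = 4) = (5/9)(4/9)(4/9) = 0.10974; P(data | r = 5) = (4/9)(5/9)(5/9) = 0.13717; P(data | r = 6) = (3/9)(6/9)(6/9) = 0.14815; P(data | r = 7) = (2/9)(7/9)(7/9) = 0.13443; P(data | r = 8) = (1/9)(8/9)(8/9) = 0.087791.
The prior-weighted likelihoods are 1/6 · 0.074074 = 0.012346, 1/6 · 0.10974 = 0.01829, 1/6 · 0.13717 = 0.022862, 1/6 · 0.14815 = 0.024691, 1/6 · 0.13443 = 0.022405, 1/6 · 0.087791 = 0.014632; these sum to 0.11523.
The posterior is then P(r = 3 | data) = 0.10714, P(r = 4 | data) = 0.15873, P(r = 5 | data) = 0.19841, P(r = 6 | data) = 0.21429, P(r = 7 | data) = 0.19444, P(r = 8 | data) = 0.12698.
So P(green next | data) = Σ P(green next | H) P(H | data) = (2/3)(0.10714) + (5/9)(0.15873) + (4/9)(0.19841) + (1/3)(0.21429) + (2/9)(0.19444) + (1/9)(0.12698) = 0.37654.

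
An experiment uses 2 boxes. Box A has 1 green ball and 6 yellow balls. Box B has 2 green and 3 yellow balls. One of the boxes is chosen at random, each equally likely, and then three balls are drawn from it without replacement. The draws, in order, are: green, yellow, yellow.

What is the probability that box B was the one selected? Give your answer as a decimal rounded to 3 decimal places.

0.583

Compute the likelihood of the observed sequence for each case: P(data | box A) = (1/7)(6/6)(5/5) = 1/7; P(data | box B) = (2/5)(3/4)(2/3) = 1/5.
Multiplying each by its prior: 1/2 · 1/7 = 1/14, 1/2 · 1/5 = 1/10; summing to 6/35.
So P(box B | data) = (1/10) / (6/35) = 7/12.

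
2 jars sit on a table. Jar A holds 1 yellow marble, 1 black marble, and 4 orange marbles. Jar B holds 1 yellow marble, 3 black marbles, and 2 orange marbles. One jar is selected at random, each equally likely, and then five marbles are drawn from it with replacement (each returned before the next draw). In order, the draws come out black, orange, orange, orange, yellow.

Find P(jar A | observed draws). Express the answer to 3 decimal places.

For each hypothesis, P(data | H) works out to: P(data | jar A) = (1/6)(4/6)(4/6)(4/6)(1/6) = 0.0082305; P(data | jar B) = (3/6)(2/6)(2/6)(2/6)(1/6) = 0.0030864.
Multiplying each by its prior: 1/2 · 0.0082305 = 0.0041152, 1/2 · 0.0030864 = 0.0015432; summing to 0.0056584.
Hence P(jar A | data) = (0.0041152) / (0.0056584) = 0.72727.

0.727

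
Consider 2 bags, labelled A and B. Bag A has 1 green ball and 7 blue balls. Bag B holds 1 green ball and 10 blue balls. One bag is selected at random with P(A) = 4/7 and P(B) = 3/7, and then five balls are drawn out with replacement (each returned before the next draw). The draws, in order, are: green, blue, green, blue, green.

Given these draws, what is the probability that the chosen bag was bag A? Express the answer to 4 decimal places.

0.7625

Under each hypothesis, the probability of the observed sequence is: P(data | bag A) = (1/8)(7/8)(1/8)(7/8)(1/8) = 0.0014954; P(data | bag B) = (1/11)(10/11)(1/11)(10/11)(1/11) = 0.00062092.
Multiplying each by its prior: 4/7 · 0.0014954 = 0.00085449, 3/7 · 0.00062092 = 0.00026611; with total 0.0011206.
Therefore the posterior P(bag A | data) = (0.00085449) / (0.0011206) = 0.76253.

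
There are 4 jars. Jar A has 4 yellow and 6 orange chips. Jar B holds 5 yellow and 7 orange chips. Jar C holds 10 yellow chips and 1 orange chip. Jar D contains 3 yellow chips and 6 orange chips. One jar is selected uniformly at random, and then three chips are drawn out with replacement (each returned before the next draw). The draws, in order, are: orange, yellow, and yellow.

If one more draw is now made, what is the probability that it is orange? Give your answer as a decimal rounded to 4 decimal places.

0.4990

Compute the likelihood of the observed sequence for each case: P(data | jar A) = (6/10)(4/10)(4/10) = 0.096; P(data | jar B) = (7/12)(5/12)(5/12) = 0.10127; P(data | jar C) = (1/11)(10/11)(10/11) = 0.075131; P(data | jar D) = (6/9)(3/9)(3/9) = 0.074074.
The prior-weighted likelihoods are 1/4 · 0.096 = 0.024, 1/4 · 0.10127 = 0.025318, 1/4 · 0.075131 = 0.018783, 1/4 · 0.074074 = 0.018519; summing to 0.08662.
Dividing through by the total gives posterior P(jar A | data) = 0.27707, P(jar B | data) = 0.29229, P(jar C | data) = 0.21684, P(jar D | data) = 0.21379.
So P(orange next | data) = Σ P(orange next | H) P(H | data) = (3/5)(0.27707) + (7/12)(0.29229) + (1/11)(0.21684) + (2/3)(0.21379) = 0.49899.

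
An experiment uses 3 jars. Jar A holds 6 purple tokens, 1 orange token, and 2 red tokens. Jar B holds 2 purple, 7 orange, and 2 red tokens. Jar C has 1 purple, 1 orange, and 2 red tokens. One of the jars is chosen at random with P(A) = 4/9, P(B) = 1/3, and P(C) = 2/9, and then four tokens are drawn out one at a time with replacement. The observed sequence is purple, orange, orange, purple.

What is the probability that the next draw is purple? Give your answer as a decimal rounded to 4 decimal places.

0.3416

Under each hypothesis, the probability of the observed sequence is: P(data | jar A) = (6/9)(1/9)(1/9)(6/9) = 0.005487; P(data | jar B) = (2/11)(7/11)(7/11)(2/11) = 0.013387; P(data | jar C) = (1/4)(1/4)(1/4)(1/4) = 0.0039062.
Weighting by the prior gives 4/9 · 0.005487 = 0.0024387, 1/3 · 0.013387 = 0.0044624, 2/9 · 0.0039062 = 0.00086806; with total 0.0077691.
Dividing through by the total gives posterior P(jar A | data) = 0.31389, P(jar B | data) = 0.57437, P(jar C | data) = 0.11173.
So P(purple next | data) = Σ P(purple next | H) P(H | data) = (2/3)(0.31389) + (2/11)(0.57437) + (1/4)(0.11173) = 0.34163.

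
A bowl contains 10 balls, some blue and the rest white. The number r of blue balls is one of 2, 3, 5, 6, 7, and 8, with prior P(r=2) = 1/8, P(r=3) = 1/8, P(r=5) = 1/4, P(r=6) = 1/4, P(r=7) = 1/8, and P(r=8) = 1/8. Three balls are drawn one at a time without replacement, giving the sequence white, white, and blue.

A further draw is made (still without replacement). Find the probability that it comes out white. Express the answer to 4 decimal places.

0.4982

Under each hypothesis, the probability of the observed sequence is: P(data | r = 2) = (8/10)(7/9)(2/8) = 7/45; P(data | r = 3) = (7/10)(6/9)(3/8) = 7/40; P(data | r = 5) = (5/10)(4/9)(5/8) = 5/36; P(data | r = 6) = (4/10)(3/9)(6/8) = 1/10; P(data | r = 7) = (3/10)(2/9)(7/8) = 7/120; P(data | r = 8) = (2/10)(1/9)(8/8) = 1/45.
The prior-weighted likelihoods are 1/8 · 7/45 = 7/360, 1/8 · 7/40 = 7/320, 1/4 · 5/36 = 5/144, 1/4 · 1/10 = 1/40, 1/8 · 7/120 = 7/960, 1/8 · 1/45 = 1/360; summing to 1/9.
Normalising, the posterior is P(r = 2 | data) = 7/40, P(r = 3 | data) = 63/320, P(r = 5 | data) = 5/16, P(r = 6 | data) = 9/40, P(r = 7 | data) = 21/320, P(r = 8 | data) = 1/40.
So P(white next | data) = Σ P(white next | H) P(H | data) = (6/7)(7/40) + (5/7)(63/320) + (3/7)(5/16) + (2/7)(9/40) + (1/7)(21/320) + (0)(1/40) = 279/560.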